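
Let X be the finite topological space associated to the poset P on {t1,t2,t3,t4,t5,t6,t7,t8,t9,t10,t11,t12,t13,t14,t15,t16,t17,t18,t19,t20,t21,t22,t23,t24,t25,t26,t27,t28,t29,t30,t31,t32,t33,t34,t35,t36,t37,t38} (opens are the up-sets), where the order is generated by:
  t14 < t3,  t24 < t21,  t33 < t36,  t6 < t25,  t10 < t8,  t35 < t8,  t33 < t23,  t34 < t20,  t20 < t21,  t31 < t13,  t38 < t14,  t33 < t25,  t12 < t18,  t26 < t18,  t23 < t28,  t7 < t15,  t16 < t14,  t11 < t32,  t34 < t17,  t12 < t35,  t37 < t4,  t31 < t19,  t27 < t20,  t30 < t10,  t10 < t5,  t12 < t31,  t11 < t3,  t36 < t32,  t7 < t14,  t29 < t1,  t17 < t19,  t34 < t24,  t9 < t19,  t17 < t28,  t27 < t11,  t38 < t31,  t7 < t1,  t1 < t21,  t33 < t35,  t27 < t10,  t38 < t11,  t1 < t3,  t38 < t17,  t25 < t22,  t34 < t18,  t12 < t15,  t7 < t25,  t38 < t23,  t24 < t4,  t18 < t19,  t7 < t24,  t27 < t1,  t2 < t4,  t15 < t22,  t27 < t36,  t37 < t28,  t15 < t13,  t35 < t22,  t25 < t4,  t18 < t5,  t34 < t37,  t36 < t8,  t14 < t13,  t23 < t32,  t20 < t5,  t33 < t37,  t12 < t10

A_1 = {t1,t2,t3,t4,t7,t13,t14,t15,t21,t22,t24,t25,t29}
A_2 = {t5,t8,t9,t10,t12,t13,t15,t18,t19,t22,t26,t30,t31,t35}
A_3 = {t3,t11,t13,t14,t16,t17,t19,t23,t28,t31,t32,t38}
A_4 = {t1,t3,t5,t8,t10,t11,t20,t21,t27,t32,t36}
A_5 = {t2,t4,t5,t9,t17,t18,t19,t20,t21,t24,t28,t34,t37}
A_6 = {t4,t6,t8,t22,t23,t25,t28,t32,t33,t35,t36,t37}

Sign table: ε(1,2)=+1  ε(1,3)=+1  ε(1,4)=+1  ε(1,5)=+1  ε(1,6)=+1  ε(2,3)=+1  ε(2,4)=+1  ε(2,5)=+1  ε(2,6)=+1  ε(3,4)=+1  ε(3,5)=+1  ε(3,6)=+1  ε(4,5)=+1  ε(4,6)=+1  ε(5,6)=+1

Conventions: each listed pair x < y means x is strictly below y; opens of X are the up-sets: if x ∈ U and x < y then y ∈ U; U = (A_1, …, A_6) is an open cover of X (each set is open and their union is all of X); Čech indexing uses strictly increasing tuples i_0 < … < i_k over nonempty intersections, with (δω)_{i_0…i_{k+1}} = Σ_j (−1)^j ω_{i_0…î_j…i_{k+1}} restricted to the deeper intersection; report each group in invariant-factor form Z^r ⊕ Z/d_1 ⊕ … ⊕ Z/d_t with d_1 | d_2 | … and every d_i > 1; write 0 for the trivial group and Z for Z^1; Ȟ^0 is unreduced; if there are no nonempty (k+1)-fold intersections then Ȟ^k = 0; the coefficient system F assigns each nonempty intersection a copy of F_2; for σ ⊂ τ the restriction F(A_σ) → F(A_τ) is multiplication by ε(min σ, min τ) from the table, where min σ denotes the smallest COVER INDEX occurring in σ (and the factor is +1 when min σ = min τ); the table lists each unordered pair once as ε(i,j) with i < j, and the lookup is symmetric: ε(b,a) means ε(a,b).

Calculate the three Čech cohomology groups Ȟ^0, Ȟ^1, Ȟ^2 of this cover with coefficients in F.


nonempty intersections:
  A12={t13,t15,t22} A13={t3,t13,t14} A14={t1,t3,t21} A15={t2,t4,t21,t24} A16={t4,t22,t25} A23={t13,t19,t31} A24={t5,t8,t10} A25={t5,t9,t18,t19} A26={t8,t22,t35} A34={t3,t11,t32} A35={t17,t19,t28} A36={t23,t28,t32} A45={t5,t20,t21} A46={t8,t32,t36} A56={t4,t28,t37}
  A123={t13} A126={t22} A134={t3} A145={t21} A156={t4} A235={t19} A245={t5} A246={t8} A346={t32} A356={t28}
C dims 6,15,10; δ0: rk_F2 5; δ1: rk_F2 9
Ȟ^0: (6−5)−0=1 ⇒ Z/2
Ȟ^1: (15−9)−5=1 ⇒ Z/2
Ȟ^2: (10−0)−9=1 ⇒ Z/2

Ȟ^0 = Z/2, Ȟ^1 = Z/2 and Ȟ^2 = Z/2


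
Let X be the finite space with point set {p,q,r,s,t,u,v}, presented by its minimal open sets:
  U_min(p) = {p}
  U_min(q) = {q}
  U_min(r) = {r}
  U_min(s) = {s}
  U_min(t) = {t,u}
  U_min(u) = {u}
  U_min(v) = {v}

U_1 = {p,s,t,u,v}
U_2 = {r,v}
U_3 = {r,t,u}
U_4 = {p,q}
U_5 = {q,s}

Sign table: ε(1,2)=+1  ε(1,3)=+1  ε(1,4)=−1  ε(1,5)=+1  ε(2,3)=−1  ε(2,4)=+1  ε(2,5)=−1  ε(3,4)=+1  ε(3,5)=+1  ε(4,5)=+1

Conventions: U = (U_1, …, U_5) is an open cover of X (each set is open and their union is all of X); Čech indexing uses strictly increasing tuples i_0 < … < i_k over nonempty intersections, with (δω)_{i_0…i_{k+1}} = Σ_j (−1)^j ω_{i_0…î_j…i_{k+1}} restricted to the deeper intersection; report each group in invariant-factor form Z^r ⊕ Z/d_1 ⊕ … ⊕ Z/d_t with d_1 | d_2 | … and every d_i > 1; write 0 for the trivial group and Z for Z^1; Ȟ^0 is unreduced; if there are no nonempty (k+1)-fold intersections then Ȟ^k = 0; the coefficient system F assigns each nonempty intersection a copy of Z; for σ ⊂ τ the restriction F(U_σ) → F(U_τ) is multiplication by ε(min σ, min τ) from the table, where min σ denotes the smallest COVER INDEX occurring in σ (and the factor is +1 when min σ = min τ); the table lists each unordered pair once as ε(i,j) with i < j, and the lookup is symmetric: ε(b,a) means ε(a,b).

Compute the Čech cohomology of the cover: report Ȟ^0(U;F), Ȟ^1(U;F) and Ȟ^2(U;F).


Ȟ^0 ≅ 0; Ȟ^1 ≅ Z ⊕ Z/2; Ȟ^2 ≅ 0

nerve of the cover:
  U12={v} U13={t,u} U14={p} U15={s} U23={r} U45={q}
C dims 5,6; δ0: rk 5, SNF 1^4·2
Ȟ^0 = (5 − 5) − 0 = 0, so Ȟ^0 ≅ 0
Ȟ^1 = (6 − 0) − 5 = 1 plus torsion [2], so Ȟ^1 ≅ Z ⊕ Z/2
Ȟ^2 = (0 − 0) − 0 = 0, so Ȟ^2 ≅ 0


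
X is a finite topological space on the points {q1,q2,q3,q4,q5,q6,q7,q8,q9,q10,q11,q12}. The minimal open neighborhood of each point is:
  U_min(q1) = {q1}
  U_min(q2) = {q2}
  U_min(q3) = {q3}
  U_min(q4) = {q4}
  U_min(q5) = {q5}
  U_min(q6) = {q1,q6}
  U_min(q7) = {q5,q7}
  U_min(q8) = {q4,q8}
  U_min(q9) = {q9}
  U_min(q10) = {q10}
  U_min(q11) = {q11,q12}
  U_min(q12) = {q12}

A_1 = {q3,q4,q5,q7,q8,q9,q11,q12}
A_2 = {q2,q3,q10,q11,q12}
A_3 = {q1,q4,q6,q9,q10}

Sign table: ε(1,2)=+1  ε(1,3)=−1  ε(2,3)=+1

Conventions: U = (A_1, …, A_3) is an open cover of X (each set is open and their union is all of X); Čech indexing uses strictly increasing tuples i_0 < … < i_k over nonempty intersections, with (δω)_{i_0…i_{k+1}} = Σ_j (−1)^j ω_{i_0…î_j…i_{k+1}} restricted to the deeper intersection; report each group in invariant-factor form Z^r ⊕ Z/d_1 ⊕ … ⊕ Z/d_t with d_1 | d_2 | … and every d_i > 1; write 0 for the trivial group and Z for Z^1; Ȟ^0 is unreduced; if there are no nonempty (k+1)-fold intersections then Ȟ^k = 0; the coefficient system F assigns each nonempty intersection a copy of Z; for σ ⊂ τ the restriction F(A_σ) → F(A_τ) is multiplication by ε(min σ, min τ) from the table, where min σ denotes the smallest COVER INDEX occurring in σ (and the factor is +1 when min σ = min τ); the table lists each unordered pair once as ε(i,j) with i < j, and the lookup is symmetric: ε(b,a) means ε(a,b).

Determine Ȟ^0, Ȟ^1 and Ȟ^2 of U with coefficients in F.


Ȟ^0 = 0; Ȟ^1 = Z/2; Ȟ^2 = 0

nonempty intersections:
  A12={q3,q11,q12} A13={q4,q9} A23={q10}
C dims 3,3; δ0: rk 3, SNF 1^2·2
Ȟ^0: (3−3)−0=0 ⇒ 0
Ȟ^1: (3−0)−3=0 plus torsion [2] ⇒ Z/2
Ȟ^2: (0−0)−0=0 ⇒ 0


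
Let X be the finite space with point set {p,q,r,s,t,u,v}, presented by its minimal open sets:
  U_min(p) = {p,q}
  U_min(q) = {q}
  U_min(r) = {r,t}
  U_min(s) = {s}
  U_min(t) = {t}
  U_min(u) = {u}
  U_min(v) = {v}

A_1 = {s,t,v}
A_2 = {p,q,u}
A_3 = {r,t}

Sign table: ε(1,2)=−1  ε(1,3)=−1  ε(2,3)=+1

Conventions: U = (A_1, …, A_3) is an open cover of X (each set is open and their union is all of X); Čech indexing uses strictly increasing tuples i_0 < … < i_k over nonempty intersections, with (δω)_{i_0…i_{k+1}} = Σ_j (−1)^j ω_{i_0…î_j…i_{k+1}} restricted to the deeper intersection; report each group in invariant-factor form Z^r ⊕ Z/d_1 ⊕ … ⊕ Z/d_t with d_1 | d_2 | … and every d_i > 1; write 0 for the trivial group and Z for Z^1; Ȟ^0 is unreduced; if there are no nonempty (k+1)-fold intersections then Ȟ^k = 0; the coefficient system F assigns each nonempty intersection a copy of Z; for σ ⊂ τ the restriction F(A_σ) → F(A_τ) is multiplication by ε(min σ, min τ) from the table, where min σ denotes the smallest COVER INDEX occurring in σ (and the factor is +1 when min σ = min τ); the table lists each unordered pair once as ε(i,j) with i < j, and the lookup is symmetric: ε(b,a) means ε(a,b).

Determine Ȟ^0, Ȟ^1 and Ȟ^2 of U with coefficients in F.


cover nerve:
  A13={t}
C dims 3,1; δ0: rk 1, SNF 1^1
Ȟ^0: (3−1)−0=2 ⇒ Z^2
Ȟ^1: (1−0)−1=0 ⇒ 0
Ȟ^2: (0−0)−0=0 ⇒ 0

Ȟ^0 = Z^2, Ȟ^1 = 0 and Ȟ^2 = 0


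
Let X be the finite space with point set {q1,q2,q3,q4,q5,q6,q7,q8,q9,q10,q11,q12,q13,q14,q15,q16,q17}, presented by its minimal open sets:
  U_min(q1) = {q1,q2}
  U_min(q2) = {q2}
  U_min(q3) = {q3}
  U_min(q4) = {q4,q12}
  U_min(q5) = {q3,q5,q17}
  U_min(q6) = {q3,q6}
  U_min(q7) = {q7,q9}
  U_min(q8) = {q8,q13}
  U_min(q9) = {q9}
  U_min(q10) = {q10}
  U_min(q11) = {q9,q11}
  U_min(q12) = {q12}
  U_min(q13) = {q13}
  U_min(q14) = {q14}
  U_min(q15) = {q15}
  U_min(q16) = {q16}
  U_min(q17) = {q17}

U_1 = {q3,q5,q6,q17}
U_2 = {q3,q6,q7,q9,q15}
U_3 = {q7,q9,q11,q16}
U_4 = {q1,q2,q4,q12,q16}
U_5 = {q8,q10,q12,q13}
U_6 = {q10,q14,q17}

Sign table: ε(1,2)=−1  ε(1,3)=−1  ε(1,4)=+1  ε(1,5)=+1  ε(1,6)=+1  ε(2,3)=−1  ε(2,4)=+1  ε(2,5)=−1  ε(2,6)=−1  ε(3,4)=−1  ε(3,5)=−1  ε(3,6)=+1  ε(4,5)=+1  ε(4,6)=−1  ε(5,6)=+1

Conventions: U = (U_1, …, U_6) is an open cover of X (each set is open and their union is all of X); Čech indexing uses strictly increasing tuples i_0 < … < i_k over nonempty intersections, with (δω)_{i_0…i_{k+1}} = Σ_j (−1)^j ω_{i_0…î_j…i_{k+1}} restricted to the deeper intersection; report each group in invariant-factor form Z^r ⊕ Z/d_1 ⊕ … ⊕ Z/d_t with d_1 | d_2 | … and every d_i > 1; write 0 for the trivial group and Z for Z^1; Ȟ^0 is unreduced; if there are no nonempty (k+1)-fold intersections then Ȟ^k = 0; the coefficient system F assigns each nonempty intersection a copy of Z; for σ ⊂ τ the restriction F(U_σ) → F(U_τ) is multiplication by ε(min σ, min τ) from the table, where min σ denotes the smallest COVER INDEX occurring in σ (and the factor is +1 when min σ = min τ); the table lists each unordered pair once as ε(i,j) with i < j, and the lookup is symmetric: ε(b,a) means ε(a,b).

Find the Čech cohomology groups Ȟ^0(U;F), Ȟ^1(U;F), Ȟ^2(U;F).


nerve of the cover:
  U12={q3,q6} U16={q17} U23={q7,q9} U34={q16} U45={q12} U56={q10}
C dims 6,6; δ0: rk 6, SNF 1^5·2
Ȟ^0 = (6 − 6) − 0 = 0, so Ȟ^0 ≅ 0
Ȟ^1 = (6 − 0) − 6 = 0 plus torsion [2], so Ȟ^1 ≅ Z/2
Ȟ^2 = (0 − 0) − 0 = 0, so Ȟ^2 ≅ 0

Ȟ^0(U;F) ≅ 0, Ȟ^1(U;F) ≅ Z/2, Ȟ^2(U;F) ≅ 0


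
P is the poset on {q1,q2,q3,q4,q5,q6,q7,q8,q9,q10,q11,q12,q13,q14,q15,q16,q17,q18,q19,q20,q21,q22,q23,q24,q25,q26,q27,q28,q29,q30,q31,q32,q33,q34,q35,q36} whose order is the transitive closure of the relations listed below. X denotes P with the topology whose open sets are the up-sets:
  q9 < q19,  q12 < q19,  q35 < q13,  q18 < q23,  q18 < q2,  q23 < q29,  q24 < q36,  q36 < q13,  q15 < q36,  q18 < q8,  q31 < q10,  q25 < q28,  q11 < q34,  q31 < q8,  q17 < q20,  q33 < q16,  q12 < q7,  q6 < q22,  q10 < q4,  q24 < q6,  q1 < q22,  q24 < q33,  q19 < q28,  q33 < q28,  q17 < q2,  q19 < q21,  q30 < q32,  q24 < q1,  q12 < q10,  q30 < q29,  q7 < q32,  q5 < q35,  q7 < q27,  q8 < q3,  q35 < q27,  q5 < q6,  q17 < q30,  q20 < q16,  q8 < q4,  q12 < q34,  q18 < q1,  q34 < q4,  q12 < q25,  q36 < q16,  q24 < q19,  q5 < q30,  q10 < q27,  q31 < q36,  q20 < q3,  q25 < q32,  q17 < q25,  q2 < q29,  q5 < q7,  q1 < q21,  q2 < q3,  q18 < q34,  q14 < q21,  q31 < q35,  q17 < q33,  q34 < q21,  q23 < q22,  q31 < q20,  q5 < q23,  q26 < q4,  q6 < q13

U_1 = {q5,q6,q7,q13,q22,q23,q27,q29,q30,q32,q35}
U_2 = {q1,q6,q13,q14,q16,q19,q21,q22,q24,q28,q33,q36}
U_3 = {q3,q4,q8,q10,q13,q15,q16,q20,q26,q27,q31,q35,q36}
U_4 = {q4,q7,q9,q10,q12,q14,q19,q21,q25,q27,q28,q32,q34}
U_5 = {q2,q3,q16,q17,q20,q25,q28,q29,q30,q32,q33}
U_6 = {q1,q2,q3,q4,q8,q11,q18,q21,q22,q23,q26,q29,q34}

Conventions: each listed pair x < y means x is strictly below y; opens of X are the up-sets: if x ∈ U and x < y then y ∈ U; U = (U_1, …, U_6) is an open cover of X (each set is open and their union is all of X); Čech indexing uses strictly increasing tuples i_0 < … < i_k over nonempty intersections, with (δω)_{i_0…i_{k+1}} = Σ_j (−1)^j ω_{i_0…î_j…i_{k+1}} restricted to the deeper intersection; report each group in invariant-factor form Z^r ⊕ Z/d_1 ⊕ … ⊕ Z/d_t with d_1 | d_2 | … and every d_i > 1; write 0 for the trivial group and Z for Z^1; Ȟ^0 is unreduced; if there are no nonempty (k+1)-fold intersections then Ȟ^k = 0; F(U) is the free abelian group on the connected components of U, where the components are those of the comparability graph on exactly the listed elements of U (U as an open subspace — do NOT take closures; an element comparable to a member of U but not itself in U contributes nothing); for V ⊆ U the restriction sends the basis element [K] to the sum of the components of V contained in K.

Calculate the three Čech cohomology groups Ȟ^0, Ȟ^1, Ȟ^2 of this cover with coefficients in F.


Ȟ^0(U;F) ≅ Z, Ȟ^1(U;F) ≅ 0 and Ȟ^2(U;F) ≅ Z/2

nerve simplices:
  U12={q6,q13,q22} U13={q13,q27,q35} U14={q7,q27,q32} U15={q29,q30,q32} U16={q22,q23,q29} U23={q13,q16,q36} U24={q14,q19,q21,q28} U25={q16,q28,q33} U26={q1,q21,q22} U34={q4,q10,q27} U35={q3,q16,q20} U36={q3,q4,q8,q26} U45={q25,q28,q32} U46={q4,q21,q34} U56={q2,q3,q29}
  U123={q13} U126={q22} U134={q27} U145={q32} U156={q29} U235={q16} U245={q28} U246={q21} U346={q4} U356={q3}
components per intersection:
  U1: {q5,q6,q7,q13,q22,q23,q27,q29,q30,q32,q35}
  U2: {q1,q6,q13,q14,q16,q19,q21,q22,q24,q28,q33,q36}
  U3: {q3,q4,q8,q10,q13,q15,q16,q20,q26,q27,q31,q35,q36}
  U4: {q4,q7,q9,q10,q12,q14,q19,q21,q25,q27,q28,q32,q34}
  U5: {q2,q3,q16,q17,q20,q25,q28,q29,q30,q32,q33}
  U6: {q1,q2,q3,q4,q8,q11,q18,q21,q22,q23,q26,q29,q34}
  U12: {q6,q13,q22}
  U13: {q13,q27,q35}
  U14: {q7,q27,q32}
  U15: {q29,q30,q32}
  U16: {q22,q23,q29}
  U23: {q13,q16,q36}
  U24: {q14,q19,q21,q28}
  U25: {q16,q28,q33}
  U26: {q1,q21,q22}
  U34: {q4,q10,q27}
  U35: {q3,q16,q20}
  U36: {q3,q4,q8,q26}
  U45: {q25,q28,q32}
  U46: {q4,q21,q34}
  U56: {q2,q3,q29}
  U123: {q13}
  U126: {q22}
  U134: {q27}
  U145: {q32}
  U156: {q29}
  U235: {q16}
  U245: {q28}
  U246: {q21}
  U346: {q4}
  U356: {q3}
C dims 6,15,10; δ0: rk 5, SNF 1^5; δ1: rk 10, SNF 1^9·2
degree 0: 6−5−0 = 1 → Ȟ^0 ≅ Z
degree 1: 15−10−5 = 0 → Ȟ^1 ≅ 0
degree 2: 10−0−10 = 0 plus torsion [2] → Ȟ^2 ≅ Z/2


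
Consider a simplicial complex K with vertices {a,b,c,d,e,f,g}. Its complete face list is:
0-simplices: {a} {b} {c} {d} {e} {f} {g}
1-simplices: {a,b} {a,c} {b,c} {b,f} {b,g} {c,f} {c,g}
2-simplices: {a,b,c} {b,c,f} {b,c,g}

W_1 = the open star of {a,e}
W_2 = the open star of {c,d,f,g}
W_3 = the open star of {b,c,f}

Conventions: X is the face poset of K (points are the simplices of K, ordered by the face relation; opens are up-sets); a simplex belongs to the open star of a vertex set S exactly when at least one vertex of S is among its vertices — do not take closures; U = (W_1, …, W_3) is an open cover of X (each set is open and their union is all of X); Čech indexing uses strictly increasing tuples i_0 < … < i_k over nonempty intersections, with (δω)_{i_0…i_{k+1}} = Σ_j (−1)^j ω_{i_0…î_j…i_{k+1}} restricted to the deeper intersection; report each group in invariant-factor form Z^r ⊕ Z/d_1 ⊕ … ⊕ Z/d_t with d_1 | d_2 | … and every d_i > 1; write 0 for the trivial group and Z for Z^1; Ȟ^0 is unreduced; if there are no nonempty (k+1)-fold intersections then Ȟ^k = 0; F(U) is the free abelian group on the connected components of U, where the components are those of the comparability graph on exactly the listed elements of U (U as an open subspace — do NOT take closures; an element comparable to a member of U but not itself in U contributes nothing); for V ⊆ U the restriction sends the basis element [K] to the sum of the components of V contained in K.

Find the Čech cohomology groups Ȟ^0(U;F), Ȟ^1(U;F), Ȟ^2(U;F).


Ȟ^0(U;F) ≅ Z^3, Ȟ^1(U;F) ≅ 0, Ȟ^2(U;F) ≅ 0

nonempty overlaps:
  W1={{a},{e},{a,b},{a,c},{a,b,c}} W2={{c},{d},{f},{g},{a,c},{b,c},{b,f},{b,g},{c,f},{c,g},{a,b,c},{b,c,f},{b,c,g}} W3={{b},{c},{f},{a,b},{a,c},{b,c},{b,f},{b,g},{c,f},{c,g},{a,b,c},{b,c,f},{b,c,g}}
  W12={{a,c},{a,b,c}} W13={{a,b},{a,c},{a,b,c}} W23={{c},{f},{a,c},{b,c},{b,f},{b,g},{c,f},{c,g},{a,b,c},{b,c,f},{b,c,g}}
  W123={{a,c},{a,b,c}}
components per intersection:
  W1: {{a},{a,b},{a,c},{a,b,c}} {{e}}
  W2: {{c},{f},{g},{a,c},{b,c},{b,f},{b,g},{c,f},{c,g},{a,b,c},{b,c,f},{b,c,g}} {{d}}
  W3: {{b},{c},{f},{a,b},{a,c},{b,c},{b,f},{b,g},{c,f},{c,g},{a,b,c},{b,c,f},{b,c,g}}
  W12: {{a,c},{a,b,c}}
  W13: {{a,b},{a,c},{a,b,c}}
  W23: {{c},{f},{a,c},{b,c},{b,f},{b,g},{c,f},{c,g},{a,b,c},{b,c,f},{b,c,g}}
  W123: {{a,c},{a,b,c}}
C dims 5,3,1; δ0: rk 2, SNF 1^2; δ1: rk 1, SNF 1^1
degree 0: 5−2−0 = 3 → Ȟ^0 ≅ Z^3
degree 1: 3−1−2 = 0 → Ȟ^1 ≅ 0
degree 2: 1−0−1 = 0 → Ȟ^2 ≅ 0


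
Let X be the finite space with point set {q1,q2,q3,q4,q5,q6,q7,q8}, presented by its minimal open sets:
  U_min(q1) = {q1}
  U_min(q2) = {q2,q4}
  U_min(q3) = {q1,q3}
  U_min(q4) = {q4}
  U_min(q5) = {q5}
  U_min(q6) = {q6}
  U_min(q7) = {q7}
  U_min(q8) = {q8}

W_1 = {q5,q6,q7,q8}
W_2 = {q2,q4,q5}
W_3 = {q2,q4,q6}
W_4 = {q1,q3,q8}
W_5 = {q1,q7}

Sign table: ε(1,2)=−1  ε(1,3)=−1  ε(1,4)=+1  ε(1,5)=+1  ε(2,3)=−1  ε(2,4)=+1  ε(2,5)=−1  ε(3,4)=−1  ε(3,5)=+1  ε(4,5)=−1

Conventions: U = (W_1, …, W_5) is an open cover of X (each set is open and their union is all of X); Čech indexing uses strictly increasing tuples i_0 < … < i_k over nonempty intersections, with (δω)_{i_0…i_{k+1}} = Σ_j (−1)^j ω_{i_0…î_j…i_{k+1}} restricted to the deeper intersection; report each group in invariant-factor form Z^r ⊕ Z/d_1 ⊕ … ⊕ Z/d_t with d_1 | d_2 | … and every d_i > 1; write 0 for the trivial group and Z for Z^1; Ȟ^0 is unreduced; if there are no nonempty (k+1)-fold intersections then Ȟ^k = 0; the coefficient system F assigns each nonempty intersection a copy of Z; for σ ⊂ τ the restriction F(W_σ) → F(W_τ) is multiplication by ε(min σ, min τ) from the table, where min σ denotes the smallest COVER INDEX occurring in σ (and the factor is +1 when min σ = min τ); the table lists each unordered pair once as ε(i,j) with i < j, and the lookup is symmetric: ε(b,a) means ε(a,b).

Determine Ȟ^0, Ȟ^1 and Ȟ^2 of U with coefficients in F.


Ȟ^0 = 0,  Ȟ^1 = Z ⊕ Z/2,  Ȟ^2 = 0

nonempty intersections:
  W12={q5} W13={q6} W14={q8} W15={q7} W23={q2,q4} W45={q1}
C dims 5,6; δ0: rk 5, SNF 1^4·2
Ȟ^0: (5−5)−0=0 ⇒ 0
Ȟ^1: (6−0)−5=1 plus torsion [2] ⇒ Z ⊕ Z/2
Ȟ^2: (0−0)−0=0 ⇒ 0


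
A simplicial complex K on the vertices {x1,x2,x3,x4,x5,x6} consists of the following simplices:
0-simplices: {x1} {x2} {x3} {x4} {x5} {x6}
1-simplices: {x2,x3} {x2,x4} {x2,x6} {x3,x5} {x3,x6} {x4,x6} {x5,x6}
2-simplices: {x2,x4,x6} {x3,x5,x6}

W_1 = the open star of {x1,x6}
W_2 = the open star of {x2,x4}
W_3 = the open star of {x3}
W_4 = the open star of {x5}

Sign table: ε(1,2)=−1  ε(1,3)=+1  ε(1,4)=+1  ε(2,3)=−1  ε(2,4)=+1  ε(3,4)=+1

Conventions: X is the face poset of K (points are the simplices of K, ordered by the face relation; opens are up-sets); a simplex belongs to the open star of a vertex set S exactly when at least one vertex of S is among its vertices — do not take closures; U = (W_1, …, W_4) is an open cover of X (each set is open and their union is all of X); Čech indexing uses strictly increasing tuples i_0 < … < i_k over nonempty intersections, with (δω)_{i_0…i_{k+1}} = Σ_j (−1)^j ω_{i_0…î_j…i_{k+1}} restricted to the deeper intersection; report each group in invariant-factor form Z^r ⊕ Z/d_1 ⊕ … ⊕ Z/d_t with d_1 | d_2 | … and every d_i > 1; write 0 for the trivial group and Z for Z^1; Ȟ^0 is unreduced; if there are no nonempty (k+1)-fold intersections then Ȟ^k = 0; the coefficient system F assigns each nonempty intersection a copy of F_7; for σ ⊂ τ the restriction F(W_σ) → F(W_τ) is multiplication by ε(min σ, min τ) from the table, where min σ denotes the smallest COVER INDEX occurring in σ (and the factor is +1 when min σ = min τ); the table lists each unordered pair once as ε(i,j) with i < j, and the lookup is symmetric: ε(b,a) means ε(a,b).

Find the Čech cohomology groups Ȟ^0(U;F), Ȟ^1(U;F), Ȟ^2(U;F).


Ȟ^0 = Z/7, Ȟ^1 = Z/7 and Ȟ^2 = 0

nonempty overlaps:
  W1={{x1},{x6},{x2,x6},{x3,x6},{x4,x6},{x5,x6},{x2,x4,x6},{x3,x5,x6}} W2={{x2},{x4},{x2,x3},{x2,x4},{x2,x6},{x4,x6},{x2,x4,x6}} W3={{x3},{x2,x3},{x3,x5},{x3,x6},{x3,x5,x6}} W4={{x5},{x3,x5},{x5,x6},{x3,x5,x6}}
  W12={{x2,x6},{x4,x6},{x2,x4,x6}} W13={{x3,x6},{x3,x5,x6}} W14={{x5,x6},{x3,x5,x6}} W23={{x2,x3}} W34={{x3,x5},{x3,x5,x6}}
  W134={{x3,x5,x6}}
C dims 4,5,1; δ0: rk_F7 3; δ1: rk_F7 1
degree 0: 4−3−0 = 1 → Ȟ^0 ≅ Z/7
degree 1: 5−1−3 = 1 → Ȟ^1 ≅ Z/7
degree 2: 1−0−1 = 0 → Ȟ^2 ≅ 0


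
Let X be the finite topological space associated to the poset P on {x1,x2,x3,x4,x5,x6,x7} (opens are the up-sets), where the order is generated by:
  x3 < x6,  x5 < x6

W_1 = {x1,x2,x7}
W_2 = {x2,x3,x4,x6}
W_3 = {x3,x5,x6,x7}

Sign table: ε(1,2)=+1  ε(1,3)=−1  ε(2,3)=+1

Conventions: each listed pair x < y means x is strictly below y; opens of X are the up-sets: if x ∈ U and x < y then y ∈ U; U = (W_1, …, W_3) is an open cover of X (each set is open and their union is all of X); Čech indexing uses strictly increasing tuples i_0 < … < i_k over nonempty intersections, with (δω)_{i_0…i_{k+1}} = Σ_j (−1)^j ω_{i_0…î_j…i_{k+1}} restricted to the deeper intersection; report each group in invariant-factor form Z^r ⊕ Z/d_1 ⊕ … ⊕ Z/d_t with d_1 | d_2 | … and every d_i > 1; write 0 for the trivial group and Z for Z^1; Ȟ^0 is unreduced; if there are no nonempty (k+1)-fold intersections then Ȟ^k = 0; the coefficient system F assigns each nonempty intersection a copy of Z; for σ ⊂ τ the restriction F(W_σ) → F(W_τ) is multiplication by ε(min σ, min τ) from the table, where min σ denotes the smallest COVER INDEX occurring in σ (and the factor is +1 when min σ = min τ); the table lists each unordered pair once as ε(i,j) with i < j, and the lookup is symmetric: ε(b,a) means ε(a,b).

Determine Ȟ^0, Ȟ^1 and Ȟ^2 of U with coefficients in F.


nonempty intersections:
  W12={x2} W13={x7} W23={x3,x6}
C dims 3,3; δ0: rk 3, SNF 1^2·2
Ȟ^0: (3−3)−0=0 ⇒ 0
Ȟ^1: (3−0)−3=0 plus torsion [2] ⇒ Z/2
Ȟ^2: (0−0)−0=0 ⇒ 0

Ȟ^0(U;F) ≅ 0; Ȟ^1(U;F) ≅ Z/2; Ȟ^2(U;F) ≅ 0


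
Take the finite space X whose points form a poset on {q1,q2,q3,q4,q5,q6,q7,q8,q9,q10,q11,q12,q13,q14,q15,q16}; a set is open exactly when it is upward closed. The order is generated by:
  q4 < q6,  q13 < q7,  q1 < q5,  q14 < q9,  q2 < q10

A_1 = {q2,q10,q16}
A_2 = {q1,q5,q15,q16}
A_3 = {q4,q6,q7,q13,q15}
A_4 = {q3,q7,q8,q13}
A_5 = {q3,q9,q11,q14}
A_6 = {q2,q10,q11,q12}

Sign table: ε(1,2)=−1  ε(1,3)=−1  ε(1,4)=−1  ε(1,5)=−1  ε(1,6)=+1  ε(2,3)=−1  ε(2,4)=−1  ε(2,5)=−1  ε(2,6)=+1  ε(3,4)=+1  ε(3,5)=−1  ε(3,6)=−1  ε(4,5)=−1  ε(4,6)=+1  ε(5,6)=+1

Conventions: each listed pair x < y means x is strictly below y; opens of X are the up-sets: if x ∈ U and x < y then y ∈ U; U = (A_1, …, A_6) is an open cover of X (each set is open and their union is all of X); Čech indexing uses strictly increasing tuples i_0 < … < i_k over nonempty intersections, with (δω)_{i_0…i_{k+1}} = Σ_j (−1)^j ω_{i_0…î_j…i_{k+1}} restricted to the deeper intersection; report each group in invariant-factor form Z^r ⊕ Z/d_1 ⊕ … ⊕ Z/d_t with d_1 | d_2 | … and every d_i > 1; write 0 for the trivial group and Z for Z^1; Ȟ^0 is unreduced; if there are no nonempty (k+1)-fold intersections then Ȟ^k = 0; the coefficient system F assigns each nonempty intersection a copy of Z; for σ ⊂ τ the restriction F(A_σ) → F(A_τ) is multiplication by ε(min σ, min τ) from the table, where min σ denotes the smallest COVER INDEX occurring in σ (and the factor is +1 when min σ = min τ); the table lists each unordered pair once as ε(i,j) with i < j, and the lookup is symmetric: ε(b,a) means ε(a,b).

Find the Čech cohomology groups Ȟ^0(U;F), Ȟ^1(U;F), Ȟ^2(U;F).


Ȟ^0 = 0,  Ȟ^1 = Z/2,  Ȟ^2 = 0

nerve simplices:
  A12={q16} A16={q2,q10} A23={q15} A34={q7,q13} A45={q3} A56={q11}
C dims 6,6; δ0: rk 6, SNF 1^5·2
degree 0: 6−6−0 = 0 → Ȟ^0 ≅ 0
degree 1: 6−0−6 = 0 plus torsion [2] → Ȟ^1 ≅ Z/2
degree 2: 0−0−0 = 0 → Ȟ^2 ≅ 0


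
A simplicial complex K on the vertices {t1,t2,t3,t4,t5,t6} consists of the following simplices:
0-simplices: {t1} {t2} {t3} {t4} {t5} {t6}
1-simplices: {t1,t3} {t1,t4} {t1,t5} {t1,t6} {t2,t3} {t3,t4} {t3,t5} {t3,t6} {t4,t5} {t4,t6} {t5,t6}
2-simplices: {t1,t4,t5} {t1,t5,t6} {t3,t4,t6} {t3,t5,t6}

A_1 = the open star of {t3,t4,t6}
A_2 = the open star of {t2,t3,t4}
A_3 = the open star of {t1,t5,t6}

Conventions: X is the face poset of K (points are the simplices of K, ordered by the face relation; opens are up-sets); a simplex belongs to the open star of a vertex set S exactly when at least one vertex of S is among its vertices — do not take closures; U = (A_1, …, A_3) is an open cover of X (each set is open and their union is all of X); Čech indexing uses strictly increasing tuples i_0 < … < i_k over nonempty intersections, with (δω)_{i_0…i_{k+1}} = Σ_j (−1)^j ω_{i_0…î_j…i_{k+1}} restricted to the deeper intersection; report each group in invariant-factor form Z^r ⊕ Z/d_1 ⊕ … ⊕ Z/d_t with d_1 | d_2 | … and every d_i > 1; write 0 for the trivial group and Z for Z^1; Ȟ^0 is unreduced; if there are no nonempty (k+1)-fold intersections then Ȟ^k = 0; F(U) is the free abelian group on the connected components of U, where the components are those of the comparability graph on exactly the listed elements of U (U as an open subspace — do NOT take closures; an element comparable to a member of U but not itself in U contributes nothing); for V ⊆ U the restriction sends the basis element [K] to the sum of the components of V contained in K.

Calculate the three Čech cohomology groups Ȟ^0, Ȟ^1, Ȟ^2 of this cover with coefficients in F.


cover nerve:
  A1={{t3},{t4},{t6},{t1,t3},{t1,t4},{t1,t6},{t2,t3},{t3,t4},{t3,t5},{t3,t6},{t4,t5},{t4,t6},{t5,t6},{t1,t4,t5},{t1,t5,t6},{t3,t4,t6},{t3,t5,t6}} A2={{t2},{t3},{t4},{t1,t3},{t1,t4},{t2,t3},{t3,t4},{t3,t5},{t3,t6},{t4,t5},{t4,t6},{t1,t4,t5},{t3,t4,t6},{t3,t5,t6}} A3={{t1},{t5},{t6},{t1,t3},{t1,t4},{t1,t5},{t1,t6},{t3,t5},{t3,t6},{t4,t5},{t4,t6},{t5,t6},{t1,t4,t5},{t1,t5,t6},{t3,t4,t6},{t3,t5,t6}}
  A12={{t3},{t4},{t1,t3},{t1,t4},{t2,t3},{t3,t4},{t3,t5},{t3,t6},{t4,t5},{t4,t6},{t1,t4,t5},{t3,t4,t6},{t3,t5,t6}} A13={{t6},{t1,t3},{t1,t4},{t1,t6},{t3,t5},{t3,t6},{t4,t5},{t4,t6},{t5,t6},{t1,t4,t5},{t1,t5,t6},{t3,t4,t6},{t3,t5,t6}} A23={{t1,t3},{t1,t4},{t3,t5},{t3,t6},{t4,t5},{t4,t6},{t1,t4,t5},{t3,t4,t6},{t3,t5,t6}}
  A123={{t1,t3},{t1,t4},{t3,t5},{t3,t6},{t4,t5},{t4,t6},{t1,t4,t5},{t3,t4,t6},{t3,t5,t6}}
components per intersection:
  A1: {{t3},{t4},{t6},{t1,t3},{t1,t4},{t1,t6},{t2,t3},{t3,t4},{t3,t5},{t3,t6},{t4,t5},{t4,t6},{t5,t6},{t1,t4,t5},{t1,t5,t6},{t3,t4,t6},{t3,t5,t6}}
  A2: {{t2},{t3},{t4},{t1,t3},{t1,t4},{t2,t3},{t3,t4},{t3,t5},{t3,t6},{t4,t5},{t4,t6},{t1,t4,t5},{t3,t4,t6},{t3,t5,t6}}
  A3: {{t1},{t5},{t6},{t1,t3},{t1,t4},{t1,t5},{t1,t6},{t3,t5},{t3,t6},{t4,t5},{t4,t6},{t5,t6},{t1,t4,t5},{t1,t5,t6},{t3,t4,t6},{t3,t5,t6}}
  A12: {{t3},{t4},{t1,t3},{t1,t4},{t2,t3},{t3,t4},{t3,t5},{t3,t6},{t4,t5},{t4,t6},{t1,t4,t5},{t3,t4,t6},{t3,t5,t6}}
  A13: {{t6},{t1,t6},{t3,t5},{t3,t6},{t4,t6},{t5,t6},{t1,t5,t6},{t3,t4,t6},{t3,t5,t6}} {{t1,t3}} {{t1,t4},{t4,t5},{t1,t4,t5}}
  A23: {{t1,t3}} {{t1,t4},{t4,t5},{t1,t4,t5}} {{t3,t5},{t3,t6},{t4,t6},{t3,t4,t6},{t3,t5,t6}}
  A123: {{t1,t3}} {{t1,t4},{t4,t5},{t1,t4,t5}} {{t3,t5},{t3,t6},{t4,t6},{t3,t4,t6},{t3,t5,t6}}
C dims 3,7,3; δ0: rk 2, SNF 1^2; δ1: rk 3, SNF 1^3
Ȟ^0: (3−2)−0=1 ⇒ Z
Ȟ^1: (7−3)−2=2 ⇒ Z^2
Ȟ^2: (3−0)−3=0 ⇒ 0

Ȟ^0 = Z; Ȟ^1 = Z^2; Ȟ^2 = 0


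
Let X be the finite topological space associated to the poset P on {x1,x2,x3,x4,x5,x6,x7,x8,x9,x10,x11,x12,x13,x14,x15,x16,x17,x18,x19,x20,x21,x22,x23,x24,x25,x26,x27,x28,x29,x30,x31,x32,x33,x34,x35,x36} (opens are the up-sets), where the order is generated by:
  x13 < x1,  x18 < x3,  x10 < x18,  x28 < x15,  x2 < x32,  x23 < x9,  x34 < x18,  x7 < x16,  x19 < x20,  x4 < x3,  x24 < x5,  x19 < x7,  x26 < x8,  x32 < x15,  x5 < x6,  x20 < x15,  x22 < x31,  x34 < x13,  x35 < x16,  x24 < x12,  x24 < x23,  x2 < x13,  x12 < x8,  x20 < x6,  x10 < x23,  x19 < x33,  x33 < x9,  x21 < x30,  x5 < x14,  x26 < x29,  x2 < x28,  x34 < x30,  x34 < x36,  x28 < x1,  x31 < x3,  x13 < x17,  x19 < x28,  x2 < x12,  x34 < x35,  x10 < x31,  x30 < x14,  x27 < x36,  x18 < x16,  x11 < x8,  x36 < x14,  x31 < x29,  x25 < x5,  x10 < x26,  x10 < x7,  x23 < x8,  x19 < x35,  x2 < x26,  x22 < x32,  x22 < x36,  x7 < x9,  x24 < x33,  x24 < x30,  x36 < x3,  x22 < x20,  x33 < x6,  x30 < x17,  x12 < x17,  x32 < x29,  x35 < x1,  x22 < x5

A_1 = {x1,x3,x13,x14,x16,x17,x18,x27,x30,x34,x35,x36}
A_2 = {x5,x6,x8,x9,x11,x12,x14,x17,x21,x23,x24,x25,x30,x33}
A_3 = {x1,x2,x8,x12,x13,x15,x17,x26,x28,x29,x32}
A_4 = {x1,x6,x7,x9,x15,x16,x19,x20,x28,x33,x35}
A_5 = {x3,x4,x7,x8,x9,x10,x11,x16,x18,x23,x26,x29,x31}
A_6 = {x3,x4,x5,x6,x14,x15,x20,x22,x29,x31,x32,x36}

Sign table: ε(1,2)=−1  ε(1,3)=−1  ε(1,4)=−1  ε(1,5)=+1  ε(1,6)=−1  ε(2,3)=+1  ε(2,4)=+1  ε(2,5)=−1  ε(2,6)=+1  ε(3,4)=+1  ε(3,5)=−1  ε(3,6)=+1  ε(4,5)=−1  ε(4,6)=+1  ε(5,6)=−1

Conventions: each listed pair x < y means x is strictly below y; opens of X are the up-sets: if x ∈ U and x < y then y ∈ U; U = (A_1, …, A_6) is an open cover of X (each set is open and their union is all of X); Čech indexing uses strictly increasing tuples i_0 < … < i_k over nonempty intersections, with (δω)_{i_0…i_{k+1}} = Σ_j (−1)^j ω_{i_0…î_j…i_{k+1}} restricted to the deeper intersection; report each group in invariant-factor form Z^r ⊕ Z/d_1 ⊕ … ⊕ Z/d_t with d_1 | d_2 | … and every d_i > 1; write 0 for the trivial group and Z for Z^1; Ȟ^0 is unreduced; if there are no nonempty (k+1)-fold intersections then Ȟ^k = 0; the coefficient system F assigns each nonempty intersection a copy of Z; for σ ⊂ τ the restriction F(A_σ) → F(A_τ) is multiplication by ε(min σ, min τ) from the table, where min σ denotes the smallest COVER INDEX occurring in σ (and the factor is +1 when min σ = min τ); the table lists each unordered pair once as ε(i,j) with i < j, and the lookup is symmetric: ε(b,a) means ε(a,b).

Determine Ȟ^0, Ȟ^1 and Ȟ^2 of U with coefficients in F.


nonempty intersections:
  A12={x14,x17,x30} A13={x1,x13,x17} A14={x1,x16,x35} A15={x3,x16,x18} A16={x3,x14,x36} A23={x8,x12,x17} A24={x6,x9,x33} A25={x8,x9,x11,x23} A26={x5,x6,x14} A34={x1,x15,x28} A35={x8,x26,x29} A36={x15,x29,x32} A45={x7,x9,x16} A46={x6,x15,x20} A56={x3,x4,x29,x31}
  A123={x17} A126={x14} A134={x1} A145={x16} A156={x3} A235={x8} A245={x9} A246={x6} A346={x15} A356={x29}
C dims 6,15,10; δ0: rk 5, SNF 1^5; δ1: rk 10, SNF 1^9·2
Ȟ^0: (6−5)−0=1 ⇒ Z
Ȟ^1: (15−10)−5=0 ⇒ 0
Ȟ^2: (10−0)−10=0 plus torsion [2] ⇒ Z/2

Ȟ^0 = Z; Ȟ^1 = 0; Ȟ^2 = Z/2


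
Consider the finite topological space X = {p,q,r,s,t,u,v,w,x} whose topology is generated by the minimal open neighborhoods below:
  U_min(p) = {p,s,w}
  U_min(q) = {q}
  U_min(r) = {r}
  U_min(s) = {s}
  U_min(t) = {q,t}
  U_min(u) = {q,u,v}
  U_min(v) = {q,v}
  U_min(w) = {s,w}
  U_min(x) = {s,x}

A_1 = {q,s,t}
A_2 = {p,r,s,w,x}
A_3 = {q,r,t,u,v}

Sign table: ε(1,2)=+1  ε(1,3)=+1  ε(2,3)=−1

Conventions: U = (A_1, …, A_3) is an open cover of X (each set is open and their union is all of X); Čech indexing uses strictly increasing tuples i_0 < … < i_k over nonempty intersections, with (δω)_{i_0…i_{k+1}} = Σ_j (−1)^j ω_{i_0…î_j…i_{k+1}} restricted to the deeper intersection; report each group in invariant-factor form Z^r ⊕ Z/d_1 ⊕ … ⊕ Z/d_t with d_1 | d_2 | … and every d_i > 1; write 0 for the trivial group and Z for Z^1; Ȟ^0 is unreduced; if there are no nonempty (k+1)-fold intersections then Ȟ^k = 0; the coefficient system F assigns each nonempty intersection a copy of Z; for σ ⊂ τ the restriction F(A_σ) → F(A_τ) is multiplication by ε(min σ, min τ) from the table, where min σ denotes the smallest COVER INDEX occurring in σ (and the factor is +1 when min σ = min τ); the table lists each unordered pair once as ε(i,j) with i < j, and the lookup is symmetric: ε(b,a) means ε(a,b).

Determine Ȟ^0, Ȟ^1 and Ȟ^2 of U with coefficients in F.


cover nerve:
  A12={s} A13={q,t} A23={r}
C dims 3,3; δ0: rk 3, SNF 1^2·2
Ȟ^0: (3−3)−0=0 ⇒ 0
Ȟ^1: (3−0)−3=0 plus torsion [2] ⇒ Z/2
Ȟ^2: (0−0)−0=0 ⇒ 0

Ȟ^0 ≅ 0, Ȟ^1 ≅ Z/2, Ȟ^2 ≅ 0


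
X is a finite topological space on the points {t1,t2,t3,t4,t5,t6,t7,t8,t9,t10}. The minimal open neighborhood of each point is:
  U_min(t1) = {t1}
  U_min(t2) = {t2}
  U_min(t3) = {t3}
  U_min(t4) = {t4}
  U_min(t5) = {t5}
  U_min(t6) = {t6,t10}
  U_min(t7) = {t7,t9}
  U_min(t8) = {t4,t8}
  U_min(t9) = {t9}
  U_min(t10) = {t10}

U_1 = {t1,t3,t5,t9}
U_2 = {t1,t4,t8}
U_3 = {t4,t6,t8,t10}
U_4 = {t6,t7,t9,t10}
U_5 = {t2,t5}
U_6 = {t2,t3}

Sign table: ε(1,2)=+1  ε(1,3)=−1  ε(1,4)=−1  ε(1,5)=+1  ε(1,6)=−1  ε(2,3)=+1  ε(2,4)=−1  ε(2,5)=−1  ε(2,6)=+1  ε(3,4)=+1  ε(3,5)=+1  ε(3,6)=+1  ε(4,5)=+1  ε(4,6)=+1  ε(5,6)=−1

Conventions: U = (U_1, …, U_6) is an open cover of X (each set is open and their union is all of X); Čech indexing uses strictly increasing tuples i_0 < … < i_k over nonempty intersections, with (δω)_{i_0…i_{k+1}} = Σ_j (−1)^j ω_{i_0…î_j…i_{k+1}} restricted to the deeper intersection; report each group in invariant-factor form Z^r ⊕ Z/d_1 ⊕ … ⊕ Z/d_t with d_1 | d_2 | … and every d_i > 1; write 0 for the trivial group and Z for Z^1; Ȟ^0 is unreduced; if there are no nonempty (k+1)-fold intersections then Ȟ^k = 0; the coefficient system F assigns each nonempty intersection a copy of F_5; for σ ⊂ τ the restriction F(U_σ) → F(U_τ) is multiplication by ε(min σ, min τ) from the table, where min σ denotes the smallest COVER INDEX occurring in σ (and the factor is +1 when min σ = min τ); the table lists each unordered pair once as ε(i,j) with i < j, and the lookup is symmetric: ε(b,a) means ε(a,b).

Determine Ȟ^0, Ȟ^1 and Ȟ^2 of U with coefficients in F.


intersection data:
  U12={t1} U14={t9} U15={t5} U16={t3} U23={t4,t8} U34={t6,t10} U56={t2}
C dims 6,7; δ0: rk_F5 6
Ȟ^0 = (6 − 6) − 0 = 0, so Ȟ^0 ≅ 0
Ȟ^1 = (7 − 0) − 6 = 1, so Ȟ^1 ≅ Z/5
Ȟ^2 = (0 − 0) − 0 = 0, so Ȟ^2 ≅ 0

Ȟ^0(U;F) ≅ 0, Ȟ^1(U;F) ≅ Z/5 and Ȟ^2(U;F) ≅ 0


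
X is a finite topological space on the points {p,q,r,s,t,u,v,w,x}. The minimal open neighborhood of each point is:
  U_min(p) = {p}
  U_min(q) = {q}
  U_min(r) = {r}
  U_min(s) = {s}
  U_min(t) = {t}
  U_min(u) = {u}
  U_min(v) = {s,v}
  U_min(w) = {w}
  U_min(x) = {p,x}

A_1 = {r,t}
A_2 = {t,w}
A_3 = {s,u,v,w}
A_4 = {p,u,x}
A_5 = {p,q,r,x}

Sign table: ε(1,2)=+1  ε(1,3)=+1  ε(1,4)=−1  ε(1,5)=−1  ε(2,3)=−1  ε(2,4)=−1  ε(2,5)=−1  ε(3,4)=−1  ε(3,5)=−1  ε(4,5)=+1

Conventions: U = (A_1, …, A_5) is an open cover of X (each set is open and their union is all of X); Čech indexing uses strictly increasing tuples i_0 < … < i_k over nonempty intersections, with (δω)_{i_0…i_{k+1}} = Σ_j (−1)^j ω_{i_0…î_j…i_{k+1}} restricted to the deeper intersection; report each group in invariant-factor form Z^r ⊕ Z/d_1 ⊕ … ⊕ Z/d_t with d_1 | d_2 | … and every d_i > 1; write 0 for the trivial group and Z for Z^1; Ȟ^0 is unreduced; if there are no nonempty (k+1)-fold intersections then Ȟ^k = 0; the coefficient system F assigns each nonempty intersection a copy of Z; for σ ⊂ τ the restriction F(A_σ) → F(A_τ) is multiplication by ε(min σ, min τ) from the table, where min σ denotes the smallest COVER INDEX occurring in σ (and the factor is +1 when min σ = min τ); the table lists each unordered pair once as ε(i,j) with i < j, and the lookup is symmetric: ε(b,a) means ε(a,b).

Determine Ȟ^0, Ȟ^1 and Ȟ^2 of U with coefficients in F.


intersection data:
  A12={t} A15={r} A23={w} A34={u} A45={p,x}
C dims 5,5; δ0: rk 5, SNF 1^4·2
Ȟ^0 = (5 − 5) − 0 = 0, so Ȟ^0 ≅ 0
Ȟ^1 = (5 − 0) − 5 = 0 plus torsion [2], so Ȟ^1 ≅ Z/2
Ȟ^2 = (0 − 0) − 0 = 0, so Ȟ^2 ≅ 0

Ȟ^0 = 0,  Ȟ^1 = Z/2,  Ȟ^2 = 0


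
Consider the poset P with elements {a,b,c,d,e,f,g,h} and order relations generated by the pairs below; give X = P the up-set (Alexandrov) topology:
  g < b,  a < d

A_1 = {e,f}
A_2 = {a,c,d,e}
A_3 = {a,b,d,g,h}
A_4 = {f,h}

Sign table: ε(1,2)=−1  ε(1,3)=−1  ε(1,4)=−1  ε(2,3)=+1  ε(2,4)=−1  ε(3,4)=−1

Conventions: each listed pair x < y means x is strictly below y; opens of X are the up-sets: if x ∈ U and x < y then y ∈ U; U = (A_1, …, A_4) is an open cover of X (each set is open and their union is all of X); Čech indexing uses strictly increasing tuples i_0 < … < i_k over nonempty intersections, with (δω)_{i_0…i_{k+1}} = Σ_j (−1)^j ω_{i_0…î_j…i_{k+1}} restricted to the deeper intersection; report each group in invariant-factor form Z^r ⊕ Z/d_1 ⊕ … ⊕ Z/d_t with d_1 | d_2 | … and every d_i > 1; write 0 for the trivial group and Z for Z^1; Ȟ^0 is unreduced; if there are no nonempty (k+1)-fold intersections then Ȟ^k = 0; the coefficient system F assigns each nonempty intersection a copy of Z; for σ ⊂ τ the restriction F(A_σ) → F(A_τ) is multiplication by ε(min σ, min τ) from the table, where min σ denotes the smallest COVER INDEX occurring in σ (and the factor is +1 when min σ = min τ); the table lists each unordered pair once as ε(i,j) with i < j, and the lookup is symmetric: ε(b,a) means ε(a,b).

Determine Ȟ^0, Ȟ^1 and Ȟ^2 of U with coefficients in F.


nonempty overlaps:
  A12={e} A14={f} A23={a,d} A34={h}
C dims 4,4; δ0: rk 4, SNF 1^3·2
degree 0: 4−4−0 = 0 → Ȟ^0 ≅ 0
degree 1: 4−0−4 = 0 plus torsion [2] → Ȟ^1 ≅ Z/2
degree 2: 0−0−0 = 0 → Ȟ^2 ≅ 0

Ȟ^0(U;F) ≅ 0, Ȟ^1(U;F) ≅ Z/2 and Ȟ^2(U;F) ≅ 0


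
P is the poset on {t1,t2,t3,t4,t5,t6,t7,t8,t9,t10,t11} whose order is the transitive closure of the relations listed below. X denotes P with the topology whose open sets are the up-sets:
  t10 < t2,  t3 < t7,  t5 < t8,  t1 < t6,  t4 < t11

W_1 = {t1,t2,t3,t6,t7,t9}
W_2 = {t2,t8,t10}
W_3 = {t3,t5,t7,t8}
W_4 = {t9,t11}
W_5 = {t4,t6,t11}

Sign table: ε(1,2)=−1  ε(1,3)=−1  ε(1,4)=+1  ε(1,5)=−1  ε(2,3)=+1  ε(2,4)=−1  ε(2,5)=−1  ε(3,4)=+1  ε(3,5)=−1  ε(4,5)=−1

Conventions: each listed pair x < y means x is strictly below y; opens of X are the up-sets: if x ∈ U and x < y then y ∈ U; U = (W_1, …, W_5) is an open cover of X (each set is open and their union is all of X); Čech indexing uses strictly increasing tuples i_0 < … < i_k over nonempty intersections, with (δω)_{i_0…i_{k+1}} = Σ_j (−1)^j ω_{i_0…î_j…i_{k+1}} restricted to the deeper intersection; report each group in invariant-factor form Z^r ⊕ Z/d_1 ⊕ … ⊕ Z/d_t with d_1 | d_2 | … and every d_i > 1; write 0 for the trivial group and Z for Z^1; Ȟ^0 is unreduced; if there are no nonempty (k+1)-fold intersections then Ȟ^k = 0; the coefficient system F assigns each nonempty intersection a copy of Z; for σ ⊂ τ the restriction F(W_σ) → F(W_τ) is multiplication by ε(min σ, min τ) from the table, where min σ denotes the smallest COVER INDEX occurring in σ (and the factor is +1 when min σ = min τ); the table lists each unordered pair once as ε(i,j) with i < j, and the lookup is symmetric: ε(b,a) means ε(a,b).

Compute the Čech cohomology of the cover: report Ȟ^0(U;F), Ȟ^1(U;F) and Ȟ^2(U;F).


Ȟ^0 = Z, Ȟ^1 = Z^2, Ȟ^2 = 0

intersection data:
  W12={t2} W13={t3,t7} W14={t9} W15={t6} W23={t8} W45={t11}
C dims 5,6; δ0: rk 4, SNF 1^4
Ȟ^0 = (5 − 4) − 0 = 1, so Ȟ^0 ≅ Z
Ȟ^1 = (6 − 0) − 4 = 2, so Ȟ^1 ≅ Z^2
Ȟ^2 = (0 − 0) − 0 = 0, so Ȟ^2 ≅ 0


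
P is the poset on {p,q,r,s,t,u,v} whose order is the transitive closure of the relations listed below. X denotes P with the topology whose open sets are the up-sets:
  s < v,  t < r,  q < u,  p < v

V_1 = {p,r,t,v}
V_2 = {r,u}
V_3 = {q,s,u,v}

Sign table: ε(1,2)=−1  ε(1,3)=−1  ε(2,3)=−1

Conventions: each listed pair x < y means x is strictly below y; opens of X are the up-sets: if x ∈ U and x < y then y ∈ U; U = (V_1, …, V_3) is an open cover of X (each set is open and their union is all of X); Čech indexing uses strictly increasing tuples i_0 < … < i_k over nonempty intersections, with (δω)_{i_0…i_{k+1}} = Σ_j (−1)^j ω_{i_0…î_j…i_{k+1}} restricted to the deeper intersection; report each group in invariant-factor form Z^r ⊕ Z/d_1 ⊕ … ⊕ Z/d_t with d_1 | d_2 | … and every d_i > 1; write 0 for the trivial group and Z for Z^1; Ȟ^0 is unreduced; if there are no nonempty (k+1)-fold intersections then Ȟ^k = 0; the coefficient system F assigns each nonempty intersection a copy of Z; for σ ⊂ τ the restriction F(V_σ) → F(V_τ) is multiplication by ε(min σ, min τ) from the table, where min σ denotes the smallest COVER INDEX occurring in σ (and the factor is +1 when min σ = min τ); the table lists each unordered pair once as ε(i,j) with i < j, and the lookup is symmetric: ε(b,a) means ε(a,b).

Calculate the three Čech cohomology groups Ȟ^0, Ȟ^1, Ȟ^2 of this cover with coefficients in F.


nonempty intersections:
  V12={r} V13={v} V23={u}
C dims 3,3; δ0: rk 3, SNF 1^2·2
Ȟ^0: (3−3)−0=0 ⇒ 0
Ȟ^1: (3−0)−3=0 plus torsion [2] ⇒ Z/2
Ȟ^2: (0−0)−0=0 ⇒ 0

Ȟ^0(U;F) ≅ 0, Ȟ^1(U;F) ≅ Z/2, Ȟ^2(U;F) ≅ 0
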